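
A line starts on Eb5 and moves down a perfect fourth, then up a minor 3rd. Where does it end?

Down a perfect fourth from Eb5: Bb4 (5 semitones down).
Up a minor third from Bb4: Db5 (3 semitones up).

Db5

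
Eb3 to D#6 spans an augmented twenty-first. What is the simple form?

Subtracting seven from the interval number removes an octave: 21 − 14 = 7.
That makes an augmented twenty-first a compound augmented seventh — 2 octaves plus an augmented seventh.

augmented 7th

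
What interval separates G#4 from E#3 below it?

Descending from G#4 to E#3 is the same interval as ascending E#3 to G#4.
E to G spans three letter names (E-F-G), plus an octave, so the interval is some kind of tenth.
E#3 to G#4 is 15 semitones, a half step short of the major tenth (16), so this is minor.
(Equivalently, a compound minor third: a minor third plus an octave.)

minor tenth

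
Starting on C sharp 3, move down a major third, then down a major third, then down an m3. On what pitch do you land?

Down a major third from C#3: A2 (4 semitones down).
A major third down from A2 is F2.
Down a minor third from F2: D2 (3 semitones down).

D 2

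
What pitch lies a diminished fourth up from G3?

Four letter names up from G: C.
Moving 4 semitones up from G3 (the size of a diminished fourth) reaches Cb4.

Cb4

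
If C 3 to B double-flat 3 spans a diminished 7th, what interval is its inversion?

augmented 2nd

Interval numbers invert to sum to nine: 7 + 2 = 9, so a seventh inverts to a second.
And diminished becomes augmented under inversion, so we get an augmented second.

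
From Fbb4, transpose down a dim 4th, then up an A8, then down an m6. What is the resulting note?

Down a diminished fourth from Fbb4: Cb4 (4 semitones down).
Cb4 up an augmented octave → C5 (13 semitones).
Down a minor sixth from C5: E4 (8 semitones down).

E4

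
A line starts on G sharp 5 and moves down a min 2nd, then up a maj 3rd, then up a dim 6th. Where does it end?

Down a minor second from G#5: F##5 (1 semitone down).
A major third up from F##5 is A##5.
A diminished sixth up from A##5 is F#6.

F sharp 6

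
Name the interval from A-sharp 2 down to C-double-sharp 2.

m6

Descending from A#2 to C##2 is the same interval as ascending C##2 to A#2.
C to A spans six letter names (C-D-E-F-G-A) — that makes it a sixth of some quality.
A major sixth would be 9 semitones, but C##2 to A#2 is 8 — one semitone narrower, making it a minor sixth.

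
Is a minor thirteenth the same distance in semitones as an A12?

Yes

A minor thirteenth = 20 semitones = an augmented twelfth; enharmonically equal.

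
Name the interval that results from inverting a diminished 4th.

Interval numbers invert to sum to nine: 4 + 5 = 9, so a fourth inverts to a fifth.
And diminished becomes augmented under inversion, so we get an augmented fifth.

augmented fifth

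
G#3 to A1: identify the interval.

Descending from G#3 to A1 is the same interval as ascending A1 to G#3.
A to G spans seven letter names (A-B-C-D-E-F-G), plus an octave: a fourteenth.
Counting semitones, A1→G#3 is 23, which is the major fourteenth.
(Equivalently, a compound major seventh: a major seventh plus an octave.)

major fourteenth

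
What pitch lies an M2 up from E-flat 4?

F 4

Two letter names up from E: F.
Moving 2 semitones up from Eb4 (the size of a major second) reaches F4.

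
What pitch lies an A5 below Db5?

Gbb4

The fifth takes the letter from D down to G.
Moving 8 semitones down from Db5 (the size of an augmented fifth) reaches Gbb4.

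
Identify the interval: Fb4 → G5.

augmented ninth

F to G spans two letter names (F-G), plus an octave, so the interval is some kind of ninth.
A major ninth would be 14 semitones; Fb4 to G5 is 15, one semitone wider, so the interval is augmented.
(Equivalently, a compound augmented second: an augmented second plus an octave.)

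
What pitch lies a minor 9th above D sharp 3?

E 4

The ninth's letter: D up two letter names plus an octave → E.
A minor ninth is 13 semitones; 13 semitones up from D#3 gives E4.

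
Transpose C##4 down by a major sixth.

Counting six letter names down from C lands on E.
A major sixth is 9 semitones; 9 semitones down from C##4 gives E#3.

E#3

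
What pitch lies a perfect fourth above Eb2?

The fourth takes the letter from E up to A.
Moving 5 semitones up from Eb2 (the size of a perfect fourth) reaches Ab2.

Ab2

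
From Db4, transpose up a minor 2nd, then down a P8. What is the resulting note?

Ebb3

Up a minor second from Db4: Ebb4 (1 semitone up).
Down a perfect octave from Ebb4: Ebb3 (12 semitones down).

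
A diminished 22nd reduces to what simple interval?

diminished 8th

Each octave removed subtracts seven from the number: 22 − 14 = 8.
That makes a diminished twenty-second a compound diminished octave — 2 octaves plus a diminished octave.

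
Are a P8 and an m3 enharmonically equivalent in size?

A perfect octave is 12 semitones but a minor third is 3 semitones — different sizes.

No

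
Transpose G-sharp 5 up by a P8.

G-sharp 6

The letter stays G (same as the start), shifted an octave up.
A perfect octave spans 12 semitones, so from G#5 the target pitch is G#6.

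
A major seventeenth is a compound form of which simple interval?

Subtracting seven from the interval number removes an octave: 17 − 14 = 3.
So a major seventeenth is 2 octaves plus a major third. The quality is unchanged.

major 3rd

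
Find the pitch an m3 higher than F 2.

Three letter names up from F: A.
A minor third spans 3 semitones, so from F2 the target pitch is Ab2.

A flat 2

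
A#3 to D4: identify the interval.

A to D spans four letter names (A-B-C-D), so the interval is some kind of fourth.
A#3 to D4 spans 4 semitones — one semitone narrower than the perfect fourth (5) — giving a diminished fourth.

diminished fourth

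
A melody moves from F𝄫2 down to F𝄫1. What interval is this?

P8

Descending from Fbb2 to Fbb1 is the same interval as ascending Fbb1 to Fbb2.
F to F is the same letter name, plus an octave: an octave.
Fbb1 to Fbb2 is 12 semitones, matching the perfect octave exactly, so the quality is perfect.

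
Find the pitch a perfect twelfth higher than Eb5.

Bb6

The twelfth's letter: E up five letter names plus an octave → B.
Moving 19 semitones up from Eb5 (the size of a perfect twelfth) reaches Bb6.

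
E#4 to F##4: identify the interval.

major second

E to F spans two letter names (E-F), so the interval is some kind of second.
The major second spans 2 semitones, and E#4 to F##4 is exactly 2 semitones — so this is a major second.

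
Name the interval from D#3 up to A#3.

D to A spans five letter names (D-E-F-G-A): a fifth.
The perfect fifth spans 7 semitones, and D#3 to A#3 is exactly 7 semitones — so this is a perfect fifth.

perfect fifth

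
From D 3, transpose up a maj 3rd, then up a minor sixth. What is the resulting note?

D 4

Up a major third from D3: F#3 (4 semitones up).
Up a minor sixth from F#3: D4 (8 semitones up).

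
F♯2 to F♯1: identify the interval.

Descending from F#2 to F#1 is the same interval as ascending F#1 to F#2.
F to F is the same letter name, plus an octave — that makes it an octave of some quality.
Counting semitones, F#1→F#2 is 12, which is the perfect octave.

perfect 8th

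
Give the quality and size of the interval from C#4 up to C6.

diminished 15th

C to C is the same letter name, plus 2 octaves — that makes it a fifteenth of some quality.
A perfect fifteenth would be 24 semitones; C#4 to C6 is 23, one semitone narrower, so the interval is diminished.
(Equivalently, a compound diminished octave: a diminished octave plus an octave.)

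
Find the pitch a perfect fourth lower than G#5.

Four letter names down from G: D.
A perfect fourth spans 5 semitones, so from G#5 the target pitch is D#5.

D#5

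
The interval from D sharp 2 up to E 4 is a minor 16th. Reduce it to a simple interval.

Each octave removed subtracts seven from the number: 16 − 14 = 2.
That makes a minor sixteenth a compound minor second — 2 octaves plus a minor second.

minor second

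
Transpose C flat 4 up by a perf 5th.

G flat 4

Five letter names up from C: G.
A perfect fifth is 7 semitones; 7 semitones up from Cb4 gives Gb4.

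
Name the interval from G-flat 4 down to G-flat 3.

Descending from Gb4 to Gb3 is the same interval as ascending Gb3 to Gb4.
G to G is the same letter name, plus an octave: an octave.
Gb3 to Gb4 is 12 semitones, matching the perfect octave exactly, so the quality is perfect.

P8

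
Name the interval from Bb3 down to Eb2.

Descending from Bb3 to Eb2 is the same interval as ascending Eb2 to Bb3.
E to B spans five letter names (E-F-G-A-B), plus an octave: a twelfth.
Counting semitones, Eb2→Bb3 is 19, which is the perfect twelfth.
(Equivalently, a compound perfect fifth: a perfect fifth plus an octave.)

perfect 12th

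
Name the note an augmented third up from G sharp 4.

B double-sharp 4

Three letter names up from G: B.
Moving 5 semitones up from G#4 (the size of an augmented third) reaches B##4.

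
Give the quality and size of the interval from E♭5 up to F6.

E to F spans two letter names (E-F), plus an octave: a ninth.
Eb5 to F6 is 14 semitones, matching the major ninth exactly, so the quality is major.
(Equivalently, a compound major second: a major second plus an octave.)

M9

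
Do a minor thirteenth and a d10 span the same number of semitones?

No

A minor thirteenth is 20 semitones but a diminished tenth is 14 semitones — different sizes.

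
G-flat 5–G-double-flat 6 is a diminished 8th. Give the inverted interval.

augmented unison

The rule of nine gives the new number: 9 − 8 = 1, so an octave becomes a unison.
And diminished becomes augmented under inversion, so we get an augmented unison.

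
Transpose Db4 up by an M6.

Six letter names up from D: B.
A major sixth is 9 semitones; 9 semitones up from Db4 gives Bb4.

Bb4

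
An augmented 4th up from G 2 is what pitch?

The fourth takes the letter from G up to C.
An augmented fourth is 6 semitones; 6 semitones up from G2 gives C#3.

C sharp 3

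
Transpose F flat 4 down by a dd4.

C sharp 4

The fourth takes the letter from F down to C.
A doubly diminished fourth spans 3 semitones, so from Fb4 the target pitch is C#4.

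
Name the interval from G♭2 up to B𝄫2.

G to B spans three letter names (G-A-B), so the interval is some kind of third.
At 3 semitones, Gb2→Bbb2 falls one short of a major third: minor.

m3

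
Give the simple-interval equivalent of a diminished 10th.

diminished third

Take out an octave (7 from the number): 10 − 7 = 3.
That makes a diminished tenth a compound diminished third — an octave plus a diminished third.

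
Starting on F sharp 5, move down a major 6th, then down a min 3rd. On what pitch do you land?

F sharp 4

F#5 down a major sixth → A4 (9 semitones).
A4 down a minor third → F#4 (3 semitones).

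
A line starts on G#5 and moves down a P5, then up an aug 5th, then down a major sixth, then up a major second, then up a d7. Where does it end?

Down a perfect fifth from G#5: C#5 (7 semitones down).
An augmented fifth up from C#5 is G##5.
A major sixth down from G##5 is B#4.
Up a major second from B#4: C##5 (2 semitones up).
A diminished seventh up from C##5 is B5.

B5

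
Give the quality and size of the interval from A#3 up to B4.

minor ninth

A to B spans two letter names (A-B), plus an octave, so the interval is some kind of ninth.
A major ninth would be 14 semitones, but A#3 to B4 is 13 — one semitone narrower, making it a minor ninth.
(Equivalently, a compound minor second: a minor second plus an octave.)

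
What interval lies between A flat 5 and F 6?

major 6th

A to F spans six letter names (A-B-C-D-E-F) — that makes it a sixth of some quality.
Counting semitones, Ab5→F6 is 9, which is the major sixth.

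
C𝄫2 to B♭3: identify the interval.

C to B spans seven letter names (C-D-E-F-G-A-B), plus an octave, so the interval is some kind of fourteenth.
A major fourteenth would be 23 semitones; Cbb2 to Bb3 is 24, one semitone wider, so the interval is augmented.
(Equivalently, a compound augmented seventh: an augmented seventh plus an octave.)

augmented 14th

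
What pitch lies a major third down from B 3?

Counting three letter names down from B lands on G.
A major third spans 4 semitones, so from B3 the target pitch is G3.

G 3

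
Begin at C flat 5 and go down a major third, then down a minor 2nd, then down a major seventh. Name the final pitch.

A major third down from Cb5 is Abb4.
A minor second down from Abb4 is Gb4.
A major seventh down from Gb4 is Abb3.

A double-flat 3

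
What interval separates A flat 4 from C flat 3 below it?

M13

Descending from Ab4 to Cb3 is the same interval as ascending Cb3 to Ab4.
C to A spans six letter names (C-D-E-F-G-A), plus an octave — that makes it a thirteenth of some quality.
The major thirteenth spans 21 semitones, and Cb3 to Ab4 is exactly 21 semitones — so this is a major thirteenth.
(Equivalently, a compound major sixth: a major sixth plus an octave.)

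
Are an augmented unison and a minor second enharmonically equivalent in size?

Yes

An augmented unison spans 1 semitone, and a minor second also spans 1 semitone — they're enharmonic.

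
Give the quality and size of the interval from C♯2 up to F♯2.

perfect 4th

C to F spans four letter names (C-D-E-F): a fourth.
The perfect fourth spans 5 semitones, and C#2 to F#2 is exactly 5 semitones — so this is a perfect fourth.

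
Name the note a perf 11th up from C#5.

Counting four letter names plus an octave up from C lands on F.
A perfect eleventh is 17 semitones; 17 semitones up from C#5 gives F#6.

F#6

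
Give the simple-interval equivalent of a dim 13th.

d6

Take out an octave (7 from the number): 13 − 7 = 6.
So a diminished thirteenth is an octave plus a diminished sixth. The quality is unchanged.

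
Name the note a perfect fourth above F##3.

B#3

The fourth takes the letter from F up to B.
Moving 5 semitones up from F##3 (the size of a perfect fourth) reaches B#3.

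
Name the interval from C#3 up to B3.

minor seventh

C to B spans seven letter names (C-D-E-F-G-A-B) — that makes it a seventh of some quality.
C#3 to B3 is 10 semitones, a half step short of the major seventh (11), so this is minor.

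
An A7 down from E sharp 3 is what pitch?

Counting seven letter names down from E lands on F.
An augmented seventh spans 12 semitones, so from E#3 the target pitch is F2.

F 2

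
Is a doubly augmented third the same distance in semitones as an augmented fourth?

Both span 6 semitones: a doubly augmented third and an augmented fourth are the same chromatic distance.

Yes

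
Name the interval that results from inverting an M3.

minor 6th

Inverted interval numbers add to nine, so a third pairs with a sixth (3 + 6 = 9).
And major becomes minor under inversion, so we get a minor sixth.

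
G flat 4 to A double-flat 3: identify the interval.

major seventh

Descending from Gb4 to Abb3 is the same interval as ascending Abb3 to Gb4.
A to G spans seven letter names (A-B-C-D-E-F-G) — that makes it a seventh of some quality.
The major seventh spans 11 semitones, and Abb3 to Gb4 is exactly 11 semitones — so this is a major seventh.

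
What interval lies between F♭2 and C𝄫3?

diminished fifth

F to C spans five letter names (F-G-A-B-C) — that makes it a fifth of some quality.
A perfect fifth would be 7 semitones; Fb2 to Cbb3 is 6, one semitone narrower, so the interval is diminished.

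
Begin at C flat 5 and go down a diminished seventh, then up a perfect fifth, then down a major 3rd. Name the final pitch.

A diminished seventh down from Cb5 is D4.
D4 up a perfect fifth → A4 (7 semitones).
A4 down a major third → F4 (4 semitones).

F 4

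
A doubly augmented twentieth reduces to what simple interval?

Subtracting seven from the interval number removes an octave: 20 − 14 = 6.
So a doubly augmented twentieth is 2 octaves plus a doubly augmented sixth. The quality is unchanged.

AA6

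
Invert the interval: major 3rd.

Inverted interval numbers add to nine, so a third pairs with a sixth (3 + 6 = 9).
The quality also flips — major becomes minor — giving a minor sixth.

m6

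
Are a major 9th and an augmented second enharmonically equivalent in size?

A major ninth spans 14 semitones; an augmented second spans 3 semitones. They differ by 11.

No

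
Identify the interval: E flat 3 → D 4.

major 7th

E to D spans seven letter names (E-F-G-A-B-C-D) — that makes it a seventh of some quality.
Counting semitones, Eb3→D4 is 11, which is the major seventh.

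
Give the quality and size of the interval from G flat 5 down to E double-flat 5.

major third

Descending from Gb5 to Ebb5 is the same interval as ascending Ebb5 to Gb5.
E to G spans three letter names (E-F-G), so the interval is some kind of third.
Counting semitones, Ebb5→Gb5 is 4, which is the major third.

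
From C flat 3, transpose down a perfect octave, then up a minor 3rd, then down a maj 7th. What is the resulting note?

Cb3 down a perfect octave → Cb2 (12 semitones).
A minor third up from Cb2 is Ebb2.
A major seventh down from Ebb2 is Fbb1.

F double-flat 1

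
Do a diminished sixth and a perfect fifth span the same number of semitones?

Both span 7 semitones: a diminished sixth and a perfect fifth are the same chromatic distance.

Yes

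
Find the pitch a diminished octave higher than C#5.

The letter stays C (same as the start), shifted an octave up.
Moving 11 semitones up from C#5 (the size of a diminished octave) reaches C6.

C6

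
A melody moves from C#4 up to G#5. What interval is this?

perfect 12th

C to G spans five letter names (C-D-E-F-G), plus an octave, so the interval is some kind of twelfth.
C#4 to G#5 is 19 semitones, matching the perfect twelfth exactly, so the quality is perfect.
(Equivalently, a compound perfect fifth: a perfect fifth plus an octave.)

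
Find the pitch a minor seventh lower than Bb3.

C3

Counting seven letter names down from B lands on C.
A minor seventh is 10 semitones; 10 semitones down from Bb3 gives C3.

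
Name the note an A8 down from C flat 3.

C double-flat 2

An octave keeps the letter name C, an octave down from C.
An augmented octave spans 13 semitones, so from Cb3 the target pitch is Cbb2.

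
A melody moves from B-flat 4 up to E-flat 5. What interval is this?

B to E spans four letter names (B-C-D-E), so the interval is some kind of fourth.
Bb4 to Eb5 is 5 semitones, matching the perfect fourth exactly, so the quality is perfect.

perfect fourth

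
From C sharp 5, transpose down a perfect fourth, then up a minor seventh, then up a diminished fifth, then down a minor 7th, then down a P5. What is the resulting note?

G 4

C#5 down a perfect fourth → G#4 (5 semitones).
A minor seventh up from G#4 is F#5.
A diminished fifth up from F#5 is C6.
Down a minor seventh from C6: D5 (10 semitones down).
D5 down a perfect fifth → G4 (7 semitones).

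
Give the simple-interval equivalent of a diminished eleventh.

Take out an octave (7 from the number): 11 − 7 = 4.
Quality carries through unchanged, so the simple form is a diminished fourth.

d4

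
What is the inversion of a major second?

Interval numbers invert to sum to nine: 2 + 7 = 9, so a second inverts to a seventh.
The quality also flips — major becomes minor — giving a minor seventh.

minor 7th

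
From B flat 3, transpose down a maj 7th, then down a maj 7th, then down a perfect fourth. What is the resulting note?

A major seventh down from Bb3 is Cb3.
Down a major seventh from Cb3: Dbb2 (11 semitones down).
Dbb2 down a perfect fourth → Abb1 (5 semitones).

A double-flat 1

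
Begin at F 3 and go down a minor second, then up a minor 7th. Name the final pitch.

D 4

Down a minor second from F3: E3 (1 semitone down).
Up a minor seventh from E3: D4 (10 semitones up).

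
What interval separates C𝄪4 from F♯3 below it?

Descending from C##4 to F#3 is the same interval as ascending F#3 to C##4.
F to C spans five letter names (F-G-A-B-C), so the interval is some kind of fifth.
F#3 to C##4 spans 8 semitones — one semitone wider than the perfect fifth (7) — giving an augmented fifth.

augmented 5th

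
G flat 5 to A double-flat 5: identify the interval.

G to A spans two letter names (G-A) — that makes it a second of some quality.
Gb5 to Abb5 is 1 semitone, a half step short of the major second (2), so this is minor.

minor second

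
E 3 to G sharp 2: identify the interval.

minor sixth

Descending from E3 to G#2 is the same interval as ascending G#2 to E3.
G to E spans six letter names (G-A-B-C-D-E) — that makes it a sixth of some quality.
G#2 to E3 is 8 semitones, a half step short of the major sixth (9), so this is minor.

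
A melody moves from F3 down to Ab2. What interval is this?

Descending from F3 to Ab2 is the same interval as ascending Ab2 to F3.
A to F spans six letter names (A-B-C-D-E-F), so the interval is some kind of sixth.
Ab2 to F3 is 9 semitones, matching the major sixth exactly, so the quality is major.

major sixth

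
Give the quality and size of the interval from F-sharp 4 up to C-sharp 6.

F to C spans five letter names (F-G-A-B-C), plus an octave — that makes it a twelfth of some quality.
F#4 to C#6 is 19 semitones, matching the perfect twelfth exactly, so the quality is perfect.
(Equivalently, a compound perfect fifth: a perfect fifth plus an octave.)

P12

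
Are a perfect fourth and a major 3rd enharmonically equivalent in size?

A perfect fourth spans 5 semitones; a major third spans 4 semitones. They differ by 1.

No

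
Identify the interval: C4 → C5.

perfect 8th

C to C is the same letter name, plus an octave — that makes it an octave of some quality.
The perfect octave spans 12 semitones, and C4 to C5 is exactly 12 semitones — so this is a perfect octave.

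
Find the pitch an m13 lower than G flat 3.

Counting six letter names plus an octave down from G lands on B.
Moving 20 semitones down from Gb3 (the size of a minor thirteenth) reaches Bb1.

B flat 1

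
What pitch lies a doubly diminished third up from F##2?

Ab2

Three letter names up from F: A.
A doubly diminished third is 1 semitone; 1 semitone up from F##2 gives Ab2.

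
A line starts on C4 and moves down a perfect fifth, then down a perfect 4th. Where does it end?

A perfect fifth down from C4 is F3.
Down a perfect fourth from F3: C3 (5 semitones down).

C3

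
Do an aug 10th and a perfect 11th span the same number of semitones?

Yes

Both span 17 semitones: an augmented tenth and a perfect eleventh are the same chromatic distance.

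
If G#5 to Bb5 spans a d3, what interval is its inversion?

Interval numbers invert to sum to nine: 3 + 6 = 9, so a third inverts to a sixth.
And diminished becomes augmented under inversion, so we get an augmented sixth.

augmented sixth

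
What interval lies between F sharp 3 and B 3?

perfect fourth

F to B spans four letter names (F-G-A-B) — that makes it a fourth of some quality.
The perfect fourth spans 5 semitones, and F#3 to B3 is exactly 5 semitones — so this is a perfect fourth.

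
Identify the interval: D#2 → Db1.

doubly augmented octave

Descending from D#2 to Db1 is the same interval as ascending Db1 to D#2.
D to D is the same letter name, plus an octave, so the interval is some kind of octave.
Db1 to D#2 spans 14 semitones — two semitones wider than the perfect octave (12) — giving a doubly augmented octave.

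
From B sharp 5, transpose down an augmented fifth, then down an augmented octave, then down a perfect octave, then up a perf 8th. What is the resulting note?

An augmented fifth down from B#5 is E5.
An augmented octave down from E5 is Eb4.
A perfect octave down from Eb4 is Eb3.
Up a perfect octave from Eb3: Eb4 (12 semitones up).

E flat 4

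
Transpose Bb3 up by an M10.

The tenth's letter: B up three letter names plus an octave → D.
A major tenth spans 16 semitones, so from Bb3 the target pitch is D5.

D5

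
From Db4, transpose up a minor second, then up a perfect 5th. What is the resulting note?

Db4 up a minor second → Ebb4 (1 semitone).
A perfect fifth up from Ebb4 is Bbb4.

Bbb4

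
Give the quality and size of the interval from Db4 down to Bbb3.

M3

Descending from Db4 to Bbb3 is the same interval as ascending Bbb3 to Db4.
B to D spans three letter names (B-C-D): a third.
Bbb3 to Db4 is 4 semitones, matching the major third exactly, so the quality is major.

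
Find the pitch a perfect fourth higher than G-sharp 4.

The fourth takes the letter from G up to C.
A perfect fourth is 5 semitones; 5 semitones up from G#4 gives C#5.

C-sharp 5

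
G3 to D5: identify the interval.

perfect twelfth

G to D spans five letter names (G-A-B-C-D), plus an octave, so the interval is some kind of twelfth.
G3 to D5 is 19 semitones, matching the perfect twelfth exactly, so the quality is perfect.
(Equivalently, a compound perfect fifth: a perfect fifth plus an octave.)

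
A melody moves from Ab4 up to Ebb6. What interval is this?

diminished twelfth

A to E spans five letter names (A-B-C-D-E), plus an octave — that makes it a twelfth of some quality.
The perfect twelfth is 19 semitones; here we have 18, one semitone narrower: diminished.
(Equivalently, a compound diminished fifth: a diminished fifth plus an octave.)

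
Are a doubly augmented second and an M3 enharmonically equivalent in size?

A doubly augmented second = 4 semitones = a major third; enharmonically equal.

Yes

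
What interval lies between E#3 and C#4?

E to C spans six letter names (E-F-G-A-B-C) — that makes it a sixth of some quality.
At 8 semitones, E#3→C#4 falls one short of a major sixth: minor.

minor 6th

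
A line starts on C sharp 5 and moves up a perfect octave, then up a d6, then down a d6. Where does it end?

C#5 up a perfect octave → C#6 (12 semitones).
Up a diminished sixth from C#6: Ab6 (7 semitones up).
A diminished sixth down from Ab6 is C#6.

C sharp 6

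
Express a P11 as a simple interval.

Each octave removed subtracts seven from the number: 11 − 7 = 4.
Quality carries through unchanged, so the simple form is a perfect fourth.

P4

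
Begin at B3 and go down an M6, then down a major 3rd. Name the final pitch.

Down a major sixth from B3: D3 (9 semitones down).
D3 down a major third → Bb2 (4 semitones).

Bb2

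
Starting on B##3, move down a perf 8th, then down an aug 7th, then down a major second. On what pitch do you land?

B1

Down a perfect octave from B##3: B##2 (12 semitones down).
Down an augmented seventh from B##2: C#2 (12 semitones down).
A major second down from C#2 is B1.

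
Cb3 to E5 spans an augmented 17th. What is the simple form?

Each octave removed subtracts seven from the number: 17 − 14 = 3.
That makes an augmented seventeenth a compound augmented third — 2 octaves plus an augmented third.

augmented 3rd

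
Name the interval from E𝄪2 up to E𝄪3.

E to E is the same letter name, plus an octave, so the interval is some kind of octave.
The perfect octave spans 12 semitones, and E##2 to E##3 is exactly 12 semitones — so this is a perfect octave.

perfect 8th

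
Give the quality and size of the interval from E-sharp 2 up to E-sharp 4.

E to E is the same letter name, plus 2 octaves, so the interval is some kind of fifteenth.
E#2 to E#4 is 24 semitones, matching the perfect fifteenth exactly, so the quality is perfect.
(Equivalently, a compound perfect octave: a perfect octave plus an octave.)

perfect fifteenth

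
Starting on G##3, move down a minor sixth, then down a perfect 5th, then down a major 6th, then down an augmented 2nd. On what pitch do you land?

Down a minor sixth from G##3: B##2 (8 semitones down).
B##2 down a perfect fifth → E##2 (7 semitones).
E##2 down a major sixth → G##1 (9 semitones).
Down an augmented second from G##1: F#1 (3 semitones down).

F#1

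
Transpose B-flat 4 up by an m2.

C-flat 5

Counting two letter names up from B lands on C.
Moving 1 semitone up from Bb4 (the size of a minor second) reaches Cb5.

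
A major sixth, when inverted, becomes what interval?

m3

The rule of nine gives the new number: 9 − 6 = 3, so a sixth becomes a third.
Quality inverts too: major becomes minor. That makes the inversion a minor third.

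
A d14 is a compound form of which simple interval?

Each octave removed subtracts seven from the number: 14 − 7 = 7.
That makes a diminished fourteenth a compound diminished seventh — an octave plus a diminished seventh.

diminished 7th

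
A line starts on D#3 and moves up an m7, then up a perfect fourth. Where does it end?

F#4

D#3 up a minor seventh → C#4 (10 semitones).
Up a perfect fourth from C#4: F#4 (5 semitones up).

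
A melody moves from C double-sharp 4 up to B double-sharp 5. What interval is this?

C to B spans seven letter names (C-D-E-F-G-A-B), plus an octave: a fourteenth.
Counting semitones, C##4→B##5 is 23, which is the major fourteenth.
(Equivalently, a compound major seventh: a major seventh plus an octave.)

major fourteenth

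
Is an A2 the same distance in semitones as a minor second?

No

3 semitones (augmented second) vs 1 semitone (minor second): not equal.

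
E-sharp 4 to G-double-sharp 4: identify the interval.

E to G spans three letter names (E-F-G), so the interval is some kind of third.
E#4 to G##4 is 4 semitones, matching the major third exactly, so the quality is major.

major third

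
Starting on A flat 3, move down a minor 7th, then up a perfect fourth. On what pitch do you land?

Down a minor seventh from Ab3: Bb2 (10 semitones down).
A perfect fourth up from Bb2 is Eb3.

E flat 3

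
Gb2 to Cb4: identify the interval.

perfect eleventh

G to C spans four letter names (G-A-B-C), plus an octave: an eleventh.
The perfect eleventh spans 17 semitones, and Gb2 to Cb4 is exactly 17 semitones — so this is a perfect eleventh.
(Equivalently, a compound perfect fourth: a perfect fourth plus an octave.)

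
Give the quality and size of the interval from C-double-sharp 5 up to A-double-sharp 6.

major 13th

C to A spans six letter names (C-D-E-F-G-A), plus an octave — that makes it a thirteenth of some quality.
Counting semitones, C##5→A##6 is 21, which is the major thirteenth.
(Equivalently, a compound major sixth: a major sixth plus an octave.)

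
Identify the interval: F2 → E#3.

F to E spans seven letter names (F-G-A-B-C-D-E): a seventh.
F2 to E#3 spans 12 semitones — one semitone wider than the major seventh (11) — giving an augmented seventh.

augmented 7th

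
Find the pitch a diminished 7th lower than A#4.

Counting seven letter names down from A lands on B.
Moving 9 semitones down from A#4 (the size of a diminished seventh) reaches B##3.

B##3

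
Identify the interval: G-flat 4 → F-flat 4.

major second

Descending from Gb4 to Fb4 is the same interval as ascending Fb4 to Gb4.
F to G spans two letter names (F-G) — that makes it a second of some quality.
Fb4 to Gb4 is 2 semitones, matching the major second exactly, so the quality is major.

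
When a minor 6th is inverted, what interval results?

Interval numbers invert to sum to nine: 6 + 3 = 9, so a sixth inverts to a third.
The quality also flips — minor becomes major — giving a major third.

M3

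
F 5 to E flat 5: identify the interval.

M2

Descending from F5 to Eb5 is the same interval as ascending Eb5 to F5.
E to F spans two letter names (E-F) — that makes it a second of some quality.
The major second spans 2 semitones, and Eb5 to F5 is exactly 2 semitones — so this is a major second.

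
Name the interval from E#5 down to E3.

Descending from E#5 to E3 is the same interval as ascending E3 to E#5.
E to E is the same letter name, plus 2 octaves, so the interval is some kind of fifteenth.
E3 to E#5 spans 25 semitones — one semitone wider than the perfect fifteenth (24) — giving an augmented fifteenth.
(Equivalently, a compound augmented octave: an augmented octave plus an octave.)

A15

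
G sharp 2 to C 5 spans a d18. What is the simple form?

Take out 2 octaves (14 from the number): 18 − 14 = 4.
Quality carries through unchanged, so the simple form is a diminished fourth.

d4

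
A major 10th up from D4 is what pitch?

F#5

Counting three letter names plus an octave up from D lands on F.
A major tenth is 16 semitones; 16 semitones up from D4 gives F#5.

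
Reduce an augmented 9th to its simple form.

Take out an octave (7 from the number): 9 − 7 = 2.
So an augmented ninth is an octave plus an augmented second. The quality is unchanged.

A2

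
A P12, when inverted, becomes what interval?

perfect fourth

First reduce the compound perfect twelfth to its simple form, a perfect fifth.
Inverted interval numbers add to nine, so a fifth pairs with a fourth (5 + 4 = 9).
Quality inverts too: perfect stays perfect. That makes the inversion a perfect fourth.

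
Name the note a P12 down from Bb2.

Eb1

Counting five letter names plus an octave down from B lands on E.
Moving 19 semitones down from Bb2 (the size of a perfect twelfth) reaches Eb1.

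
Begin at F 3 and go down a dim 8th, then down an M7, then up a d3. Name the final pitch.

B double-flat 1

F3 down a diminished octave → F#2 (11 semitones).
F#2 down a major seventh → G1 (11 semitones).
A diminished third up from G1 is Bbb1.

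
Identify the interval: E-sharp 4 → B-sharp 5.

E to B spans five letter names (E-F-G-A-B), plus an octave: a twelfth.
E#4 to B#5 is 19 semitones, matching the perfect twelfth exactly, so the quality is perfect.
(Equivalently, a compound perfect fifth: a perfect fifth plus an octave.)

P12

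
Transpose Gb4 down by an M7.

Abb3

Counting seven letter names down from G lands on A.
A major seventh is 11 semitones; 11 semitones down from Gb4 gives Abb3.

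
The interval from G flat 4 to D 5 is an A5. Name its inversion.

The rule of nine gives the new number: 9 − 5 = 4, so a fifth becomes a fourth.
Quality inverts too: augmented becomes diminished. That makes the inversion a diminished fourth.

diminished 4th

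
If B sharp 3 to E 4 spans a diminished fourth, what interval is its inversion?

augmented 5th

The rule of nine gives the new number: 9 − 4 = 5, so a fourth becomes a fifth.
The quality also flips — diminished becomes augmented — giving an augmented fifth.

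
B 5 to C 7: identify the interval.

B to C spans two letter names (B-C), plus an octave, so the interval is some kind of ninth.
A major ninth would be 14 semitones, but B5 to C7 is 13 — one semitone narrower, making it a minor ninth.
(Equivalently, a compound minor second: a minor second plus an octave.)

minor ninth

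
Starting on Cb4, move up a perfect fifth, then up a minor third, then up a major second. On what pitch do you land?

A perfect fifth up from Cb4 is Gb4.
A minor third up from Gb4 is Bbb4.
Up a major second from Bbb4: Cb5 (2 semitones up).

Cb5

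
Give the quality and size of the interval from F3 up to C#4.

augmented fifth

F to C spans five letter names (F-G-A-B-C) — that makes it a fifth of some quality.
F3 to C#4 spans 8 semitones — one semitone wider than the perfect fifth (7) — giving an augmented fifth.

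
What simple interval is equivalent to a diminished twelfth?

diminished fifth

Each octave removed subtracts seven from the number: 12 − 7 = 5.
So a diminished twelfth is an octave plus a diminished fifth. The quality is unchanged.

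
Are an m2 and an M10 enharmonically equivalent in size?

No

1 semitone (minor second) vs 16 semitones (major tenth): not equal.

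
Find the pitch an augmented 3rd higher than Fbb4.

Ab4

The third takes the letter from F up to A.
An augmented third is 5 semitones; 5 semitones up from Fbb4 gives Ab4.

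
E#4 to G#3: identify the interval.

major 6th

Descending from E#4 to G#3 is the same interval as ascending G#3 to E#4.
G to E spans six letter names (G-A-B-C-D-E): a sixth.
Counting semitones, G#3→E#4 is 9, which is the major sixth.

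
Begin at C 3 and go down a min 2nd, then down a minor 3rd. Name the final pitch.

C3 down a minor second → B2 (1 semitone).
A minor third down from B2 is G#2.

G sharp 2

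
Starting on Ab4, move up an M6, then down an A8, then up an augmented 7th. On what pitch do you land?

A major sixth up from Ab4 is F5.
An augmented octave down from F5 is Fb4.
An augmented seventh up from Fb4 is E5.

E5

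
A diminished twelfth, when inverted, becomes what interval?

First reduce the compound diminished twelfth to its simple form, a diminished fifth.
The rule of nine gives the new number: 9 − 5 = 4, so a fifth becomes a fourth.
And diminished becomes augmented under inversion, so we get an augmented fourth.

augmented fourth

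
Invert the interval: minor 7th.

Inverted interval numbers add to nine, so a seventh pairs with a second (7 + 2 = 9).
The quality also flips — minor becomes major — giving a major second.

major 2nd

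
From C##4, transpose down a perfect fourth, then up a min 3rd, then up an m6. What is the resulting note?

Down a perfect fourth from C##4: G##3 (5 semitones down).
G##3 up a minor third → B#3 (3 semitones).
B#3 up a minor sixth → G#4 (8 semitones).

G#4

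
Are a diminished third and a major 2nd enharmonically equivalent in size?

Yes

A diminished third = 2 semitones = a major second; enharmonically equal.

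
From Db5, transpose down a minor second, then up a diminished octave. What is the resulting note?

Cb6

Down a minor second from Db5: C5 (1 semitone down).
Up a diminished octave from C5: Cb6 (11 semitones up).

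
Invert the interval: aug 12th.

diminished 4th

First reduce the compound augmented twelfth to its simple form, an augmented fifth.
Interval numbers invert to sum to nine: 5 + 4 = 9, so a fifth inverts to a fourth.
And augmented becomes diminished under inversion, so we get a diminished fourth.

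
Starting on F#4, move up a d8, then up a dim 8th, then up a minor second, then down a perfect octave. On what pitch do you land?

Gbb5

A diminished octave up from F#4 is F5.
A diminished octave up from F5 is Fb6.
Up a minor second from Fb6: Gbb6 (1 semitone up).
Gbb6 down a perfect octave → Gbb5 (12 semitones).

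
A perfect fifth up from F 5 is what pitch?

C 6

Counting five letter names up from F lands on C.
A perfect fifth is 7 semitones; 7 semitones up from F5 gives C6.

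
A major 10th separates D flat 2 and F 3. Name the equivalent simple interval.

Subtracting seven from the interval number removes an octave: 10 − 7 = 3.
So a major tenth is an octave plus a major third. The quality is unchanged.

M3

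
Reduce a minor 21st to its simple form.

Subtracting seven from the interval number removes an octave: 21 − 14 = 7.
That makes a minor twenty-first a compound minor seventh — 2 octaves plus a minor seventh.

minor 7th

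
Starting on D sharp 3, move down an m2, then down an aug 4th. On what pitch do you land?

G sharp 2

Down a minor second from D#3: C##3 (1 semitone down).
C##3 down an augmented fourth → G#2 (6 semitones).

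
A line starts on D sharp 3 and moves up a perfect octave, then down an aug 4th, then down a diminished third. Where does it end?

A perfect octave up from D#3 is D#4.
Down an augmented fourth from D#4: A3 (6 semitones down).
A diminished third down from A3 is F##3.

F double-sharp 3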